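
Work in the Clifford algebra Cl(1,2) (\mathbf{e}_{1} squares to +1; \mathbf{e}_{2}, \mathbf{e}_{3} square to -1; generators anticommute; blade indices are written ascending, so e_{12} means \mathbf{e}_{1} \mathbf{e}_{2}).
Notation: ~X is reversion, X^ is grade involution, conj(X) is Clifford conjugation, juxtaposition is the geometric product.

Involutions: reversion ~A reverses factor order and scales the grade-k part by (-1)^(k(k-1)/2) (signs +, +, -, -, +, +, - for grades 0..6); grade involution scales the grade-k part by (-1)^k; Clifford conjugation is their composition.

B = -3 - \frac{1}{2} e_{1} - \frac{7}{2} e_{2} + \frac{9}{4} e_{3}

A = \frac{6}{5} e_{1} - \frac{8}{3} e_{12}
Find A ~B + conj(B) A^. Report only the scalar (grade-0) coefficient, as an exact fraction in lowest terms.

first term: -\frac{3}{5} - \frac{194}{15} e_{1} - \frac{4}{3} e_{2} + \frac{19}{5} e_{12} + \frac{27}{10} e_{13} - 6 e_{123}
second term: -\frac{3}{5} - \frac{86}{15} e_{1} - \frac{4}{3} e_{2} + \frac{61}{5} e_{12} - \frac{27}{10} e_{13} + 6 e_{123}
Answer: -\frac{6}{5}


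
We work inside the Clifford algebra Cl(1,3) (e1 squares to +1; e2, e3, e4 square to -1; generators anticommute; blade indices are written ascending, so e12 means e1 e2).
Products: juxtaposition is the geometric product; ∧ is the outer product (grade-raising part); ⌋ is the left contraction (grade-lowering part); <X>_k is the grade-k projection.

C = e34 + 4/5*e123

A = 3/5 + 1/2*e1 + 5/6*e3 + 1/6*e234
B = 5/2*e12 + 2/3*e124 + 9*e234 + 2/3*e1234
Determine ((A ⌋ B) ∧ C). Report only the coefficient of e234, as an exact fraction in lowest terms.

step 1: 3/2 - 1/9*e1 + 5/4*e2 + 3/2*e12 + 47/6*e24 - 7/45*e124 + 86/15*e234 + 2/5*e1234
step 2: 3/2*e34 + 6/5*e123 - 1/9*e134 + 5/4*e234 + 3/2*e1234
Answer: 5/4


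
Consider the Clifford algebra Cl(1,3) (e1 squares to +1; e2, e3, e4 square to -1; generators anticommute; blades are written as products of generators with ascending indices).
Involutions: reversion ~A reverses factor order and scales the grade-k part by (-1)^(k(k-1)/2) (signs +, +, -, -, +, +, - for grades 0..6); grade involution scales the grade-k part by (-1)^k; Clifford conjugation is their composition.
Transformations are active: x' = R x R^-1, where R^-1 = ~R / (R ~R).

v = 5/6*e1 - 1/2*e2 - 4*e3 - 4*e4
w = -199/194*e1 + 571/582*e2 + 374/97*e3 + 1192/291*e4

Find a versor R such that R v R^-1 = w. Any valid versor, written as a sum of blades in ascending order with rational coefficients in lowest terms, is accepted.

R = v + w = -56/291*e1 + 140/291*e2 - 14/97*e3 + 28/291*e4 works: the equal norms (-284/9) guarantee its sandwich swaps v into w.
Answer: -56/291*e1 + 140/291*e2 - 14/97*e3 + 28/291*e4


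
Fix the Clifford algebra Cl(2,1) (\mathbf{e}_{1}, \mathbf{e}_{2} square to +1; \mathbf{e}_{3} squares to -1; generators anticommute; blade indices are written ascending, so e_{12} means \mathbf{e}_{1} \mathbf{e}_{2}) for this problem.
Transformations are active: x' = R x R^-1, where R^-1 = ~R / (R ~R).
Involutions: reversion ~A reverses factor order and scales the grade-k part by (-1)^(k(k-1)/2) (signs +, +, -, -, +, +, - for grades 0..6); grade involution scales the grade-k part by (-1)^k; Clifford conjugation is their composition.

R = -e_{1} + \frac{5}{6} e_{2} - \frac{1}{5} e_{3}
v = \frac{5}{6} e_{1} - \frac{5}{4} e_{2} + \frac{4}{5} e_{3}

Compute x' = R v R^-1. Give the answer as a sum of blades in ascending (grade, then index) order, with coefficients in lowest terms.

~R = -e_{1} + \frac{5}{6} e_{2} - \frac{1}{5} e_{3}, and R ~R = \frac{1489}{900}, so R^-1 = ~R / (\frac{1489}{900}).
R v = -\frac{343}{200} + \frac{5}{9} e_{12} - \frac{19}{30} e_{13} + \frac{5}{12} e_{23}
Answer: \frac{11077}{8934} e_{1} - \frac{2845}{5956} e_{2} - \frac{2869}{7445} e_{3}


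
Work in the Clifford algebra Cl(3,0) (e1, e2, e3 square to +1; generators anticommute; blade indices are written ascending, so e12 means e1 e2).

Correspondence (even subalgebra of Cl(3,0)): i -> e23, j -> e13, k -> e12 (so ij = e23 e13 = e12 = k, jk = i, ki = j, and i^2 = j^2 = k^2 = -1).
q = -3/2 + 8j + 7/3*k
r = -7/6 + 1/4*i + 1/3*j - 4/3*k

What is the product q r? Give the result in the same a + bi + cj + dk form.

In blades: q = -3/2 + 7/3*e12 + 8*e13, r = -7/6 - 4/3*e12 + 1/3*e13 + 1/4*e23.
Distribute q over r term by term (generator squares from the signature, products reordered to ascending indices): (-3/2)*r = 7/4 + 2*e12 - 1/2*e13 - 3/8*e23; (7/3*e12)*r = 28/9 - 49/18*e12 + 7/12*e13 - 7/9*e23; (8*e13)*r = -8/3 - 2*e12 - 28/3*e13 - 32/3*e23.
Sum: 79/36 - 49/18*e12 - 37/4*e13 - 851/72*e23; translating back through the correspondence:
Answer: 79/36 - 851/72*i - 37/4*j - 49/18*k


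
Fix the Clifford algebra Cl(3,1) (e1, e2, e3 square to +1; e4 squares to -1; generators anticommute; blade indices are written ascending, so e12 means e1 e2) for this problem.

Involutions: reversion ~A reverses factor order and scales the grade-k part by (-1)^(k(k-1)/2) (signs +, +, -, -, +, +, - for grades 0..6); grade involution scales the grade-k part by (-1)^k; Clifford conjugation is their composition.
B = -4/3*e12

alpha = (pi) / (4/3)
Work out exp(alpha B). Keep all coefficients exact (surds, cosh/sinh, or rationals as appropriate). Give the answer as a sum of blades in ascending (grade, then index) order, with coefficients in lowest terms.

B^2 = (-4/3)^2*(e12)^2 = 16/9*(-1) = -16/9 (a basis 2-blade squares to minus the product of its generators' squares).
B^2 = -16/9 — since the square is negative, the closed form is circular: l = 4/3, alpha*l = pi, so exp(alpha B) = cos(pi) + (sin(pi)/(4/3))*B = -1 + (0)*B.
Answer: -1


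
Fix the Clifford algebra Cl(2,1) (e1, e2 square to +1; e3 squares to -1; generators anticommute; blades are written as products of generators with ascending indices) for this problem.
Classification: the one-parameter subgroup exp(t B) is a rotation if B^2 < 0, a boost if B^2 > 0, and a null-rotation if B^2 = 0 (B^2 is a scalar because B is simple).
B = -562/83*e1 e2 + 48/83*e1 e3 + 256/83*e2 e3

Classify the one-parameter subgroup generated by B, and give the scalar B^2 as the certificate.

B^2 term by term: the squares give (-562/83)^2*(e1 e2)^2 + (48/83)^2*(e1 e3)^2 + (256/83)^2*(e2 e3)^2 = 315844/6889*(-1) + 2304/6889*(+1) + 65536/6889*(+1) = -36 (each basis 2-blade squares to minus the product of its generators' squares); cross terms between blades sharing an index anticommute and cancel. So B^2 = -36.
Answer: rotation, certificate B^2 = -36. The class reads off the invariant scalar -36 directly.


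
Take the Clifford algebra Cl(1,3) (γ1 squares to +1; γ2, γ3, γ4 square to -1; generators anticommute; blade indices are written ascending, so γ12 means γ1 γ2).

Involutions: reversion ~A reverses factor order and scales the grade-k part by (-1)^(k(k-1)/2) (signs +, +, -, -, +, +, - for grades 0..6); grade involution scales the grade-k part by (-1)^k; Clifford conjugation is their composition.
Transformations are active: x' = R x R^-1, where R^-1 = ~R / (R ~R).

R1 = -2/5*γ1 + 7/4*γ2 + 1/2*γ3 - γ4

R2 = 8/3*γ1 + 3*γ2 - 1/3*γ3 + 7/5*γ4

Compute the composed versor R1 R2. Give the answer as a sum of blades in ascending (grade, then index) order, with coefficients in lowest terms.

Distribute over the terms of R1 (each basis-blade product reordered to ascending indices, repeated generators contracted through their squares):
(-2/5*γ1) R2 = -16/15 - 6/5*γ12 + 2/15*γ13 - 14/25*γ14
(7/4*γ2) R2 = -21/4 - 14/3*γ12 - 7/12*γ23 + 49/20*γ24
(1/2*γ3) R2 = 1/6 - 4/3*γ13 - 3/2*γ23 + 7/10*γ34
(-γ4) R2 = 7/5 + 8/3*γ14 + 3*γ24 - 1/3*γ34
Summing the partial products and collecting blades:
Answer: -19/4 - 88/15*γ12 - 6/5*γ13 + 158/75*γ14 - 25/12*γ23 + 109/20*γ24 + 11/30*γ34


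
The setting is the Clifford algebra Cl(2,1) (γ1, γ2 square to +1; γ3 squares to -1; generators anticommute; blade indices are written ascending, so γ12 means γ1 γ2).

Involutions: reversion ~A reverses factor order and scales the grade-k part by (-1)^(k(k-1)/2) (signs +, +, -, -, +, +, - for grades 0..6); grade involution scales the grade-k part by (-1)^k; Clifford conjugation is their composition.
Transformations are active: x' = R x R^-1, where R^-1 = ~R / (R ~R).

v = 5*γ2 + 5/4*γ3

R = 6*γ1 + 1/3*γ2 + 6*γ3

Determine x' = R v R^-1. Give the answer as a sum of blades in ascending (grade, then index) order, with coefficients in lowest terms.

~R = 6*γ1 + 1/3*γ2 + 6*γ3, and R ~R = 1/9, so R^-1 = ~R / (1/9).
R v = -35/6 + 30*γ12 + 15/2*γ13 - 355/12*γ23
Answer: -630*γ1 - 40*γ2 - 2525/4*γ3


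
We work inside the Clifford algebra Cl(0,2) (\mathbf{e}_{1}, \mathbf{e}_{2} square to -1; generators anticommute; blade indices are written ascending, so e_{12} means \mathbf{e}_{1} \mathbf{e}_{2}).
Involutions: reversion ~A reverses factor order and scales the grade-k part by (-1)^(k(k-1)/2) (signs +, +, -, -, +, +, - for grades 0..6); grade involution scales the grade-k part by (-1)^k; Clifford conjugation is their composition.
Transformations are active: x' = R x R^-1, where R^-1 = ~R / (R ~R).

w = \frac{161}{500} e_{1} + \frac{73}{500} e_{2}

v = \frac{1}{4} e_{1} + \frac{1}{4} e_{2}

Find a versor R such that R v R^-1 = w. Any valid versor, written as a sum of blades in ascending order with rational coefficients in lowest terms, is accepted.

Take R = v + w = \frac{143}{250} e_{1} + \frac{99}{250} e_{2}. Because q(v) = q(w) = -\frac{1}{8}, conjugation by R sends v exactly to w.
Answer: \frac{143}{250} e_{1} + \frac{99}{250} e_{2}


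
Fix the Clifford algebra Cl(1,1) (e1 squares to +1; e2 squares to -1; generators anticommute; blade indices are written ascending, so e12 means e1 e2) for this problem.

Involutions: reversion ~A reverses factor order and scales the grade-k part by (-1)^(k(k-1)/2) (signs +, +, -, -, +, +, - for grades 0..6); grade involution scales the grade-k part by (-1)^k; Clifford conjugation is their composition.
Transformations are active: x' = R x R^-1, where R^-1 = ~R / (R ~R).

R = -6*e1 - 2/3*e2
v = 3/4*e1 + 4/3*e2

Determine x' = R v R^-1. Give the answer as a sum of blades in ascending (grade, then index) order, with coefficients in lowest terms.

~R = -6*e1 - 2/3*e2, and R ~R = 320/9, so R^-1 = ~R / (320/9).
R v = -65/18 - 15/2*e12
Answer: 15/32*e1 - 115/96*e2


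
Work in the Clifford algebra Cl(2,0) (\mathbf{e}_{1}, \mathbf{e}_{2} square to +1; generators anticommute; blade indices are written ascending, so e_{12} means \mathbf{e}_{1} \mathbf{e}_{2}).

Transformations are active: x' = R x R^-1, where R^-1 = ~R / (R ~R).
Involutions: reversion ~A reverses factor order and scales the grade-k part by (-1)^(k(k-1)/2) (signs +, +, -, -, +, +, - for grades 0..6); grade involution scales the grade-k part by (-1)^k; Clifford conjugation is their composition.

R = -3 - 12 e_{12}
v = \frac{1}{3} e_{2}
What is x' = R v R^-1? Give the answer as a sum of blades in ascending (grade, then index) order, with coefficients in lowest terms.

~R = -3 + 12 e_{12}, and R ~R = 153, so R^-1 = ~R / (153).
R v = -4 e_{1} - e_{2}
Answer: \frac{8}{51} e_{1} - \frac{5}{17} e_{2}


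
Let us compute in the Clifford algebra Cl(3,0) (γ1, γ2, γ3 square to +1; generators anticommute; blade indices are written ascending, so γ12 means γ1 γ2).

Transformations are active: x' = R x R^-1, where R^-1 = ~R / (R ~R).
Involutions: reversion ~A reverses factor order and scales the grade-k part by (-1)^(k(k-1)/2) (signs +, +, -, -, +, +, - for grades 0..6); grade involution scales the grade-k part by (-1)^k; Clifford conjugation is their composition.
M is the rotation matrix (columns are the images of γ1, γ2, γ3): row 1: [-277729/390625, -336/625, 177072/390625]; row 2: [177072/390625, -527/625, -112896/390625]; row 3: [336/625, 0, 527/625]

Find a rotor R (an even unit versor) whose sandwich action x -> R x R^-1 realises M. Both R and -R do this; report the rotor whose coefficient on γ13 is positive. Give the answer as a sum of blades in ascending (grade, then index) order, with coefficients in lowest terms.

Method: write R = a + b12*γ12 + b13*γ13 + b23*γ23 with a^2 + b12^2 + b13^2 + b23^2 = 1 (so R^-1 = ~R). Expanding the columns R e_j ~R gives tr M = 4a^2 - 1 and, from the antisymmetric part, M21 - M12 = -4a*b12, M13 - M31 = 4a*b13, M32 - M23 = -4a*b23.
Here tr M = -277729/390625, so a^2 = (1 + tr M)/4 = 28224/390625 and a = ±168/625. Taking a = 168/625: M21 - M12 = 387072/390625, M13 - M31 = -32928/390625, M32 - M23 = 112896/390625, giving b12 = -576/625, b13 = -49/625, b23 = -168/625, i.e. R = 168/625 - 576/625*γ12 - 49/625*γ13 - 168/625*γ23.
Its γ13 coefficient is negative, so report the other preimage -R.
Answer: -168/625 + 576/625*γ12 + 49/625*γ13 + 168/625*γ23. Key observation: the double cover Spin(3) -> SO(3) sends R and -R to the same matrix (trace -277729/390625 here), so the stated sign of the γ13 coefficient is what selects one sheet.


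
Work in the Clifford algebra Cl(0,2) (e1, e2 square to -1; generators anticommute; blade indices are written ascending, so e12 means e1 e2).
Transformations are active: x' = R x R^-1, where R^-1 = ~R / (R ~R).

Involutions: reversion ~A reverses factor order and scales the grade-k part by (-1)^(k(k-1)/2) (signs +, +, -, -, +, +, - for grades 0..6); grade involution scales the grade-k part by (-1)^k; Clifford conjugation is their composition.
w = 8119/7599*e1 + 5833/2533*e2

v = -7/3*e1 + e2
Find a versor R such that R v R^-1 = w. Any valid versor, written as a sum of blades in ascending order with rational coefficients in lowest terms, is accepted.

A norm check does it: q(v) = q(w) = -58/9, hence R = v + w = -3204/2533*e1 + 8366/2533*e2 realises the map — parallel part kept, (v - w)/2 negated, v carried to w.
Answer: -3204/2533*e1 + 8366/2533*e2


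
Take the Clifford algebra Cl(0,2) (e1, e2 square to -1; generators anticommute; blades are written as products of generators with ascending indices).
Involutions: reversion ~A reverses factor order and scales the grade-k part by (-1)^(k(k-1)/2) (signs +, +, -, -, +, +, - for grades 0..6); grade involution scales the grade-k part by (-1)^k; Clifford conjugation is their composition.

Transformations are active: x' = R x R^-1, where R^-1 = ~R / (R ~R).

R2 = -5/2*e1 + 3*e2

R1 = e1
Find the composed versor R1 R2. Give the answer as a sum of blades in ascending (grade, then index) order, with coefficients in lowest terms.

Distribute over the terms of R1 (each basis-blade product reordered to ascending indices, repeated generators contracted through their squares):
(e1) R2 = 5/2 + 3*e1 e2
Answer: 5/2 + 3*e1 e2


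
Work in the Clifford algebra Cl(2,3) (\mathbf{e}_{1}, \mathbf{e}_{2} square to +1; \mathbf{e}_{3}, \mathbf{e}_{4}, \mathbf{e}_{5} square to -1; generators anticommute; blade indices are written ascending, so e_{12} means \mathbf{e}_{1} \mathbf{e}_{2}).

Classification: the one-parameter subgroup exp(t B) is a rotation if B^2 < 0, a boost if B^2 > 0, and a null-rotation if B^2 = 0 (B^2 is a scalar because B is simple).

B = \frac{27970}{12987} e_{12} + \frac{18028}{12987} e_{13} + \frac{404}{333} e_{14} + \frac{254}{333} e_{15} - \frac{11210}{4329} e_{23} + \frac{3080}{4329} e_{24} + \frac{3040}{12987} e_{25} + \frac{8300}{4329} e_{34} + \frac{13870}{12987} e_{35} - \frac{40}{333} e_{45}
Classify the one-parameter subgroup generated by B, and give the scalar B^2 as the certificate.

B^2 term by term: the squares give (\frac{27970}{12987})^2*(e_{12})^2 + (\frac{18028}{12987})^2*(e_{13})^2 + (\frac{404}{333})^2*(e_{14})^2 + (\frac{254}{333})^2*(e_{15})^2 + (-\frac{11210}{4329})^2*(e_{23})^2 + (\frac{3080}{4329})^2*(e_{24})^2 + (\frac{3040}{12987})^2*(e_{25})^2 + (\frac{8300}{4329})^2*(e_{34})^2 + (\frac{13870}{12987})^2*(e_{35})^2 + (-\frac{40}{333})^2*(e_{45})^2 = \frac{782320900}{168662169}*(-1) + \frac{325008784}{168662169}*(+1) + \frac{163216}{110889}*(+1) + \frac{64516}{110889}*(+1) + \frac{125664100}{18740241}*(+1) + \frac{9486400}{18740241}*(+1) + \frac{9241600}{168662169}*(+1) + \frac{68890000}{18740241}*(-1) + \frac{192376900}{168662169}*(-1) + \frac{1600}{110889}*(-1) = \frac{16}{9} (each basis 2-blade squares to minus the product of its generators' squares); cross terms between blades sharing an index anticommute and cancel; the commuting (index-disjoint) pairs give grade-4 terms 2*c*c'*(blade product), which cancel blade by blade — e_{1234}: \frac{464302000}{56220723} - \frac{111052480}{56220723} - \frac{9057680}{1441557} = 0; e_{1235}: \frac{775887800}{168662169} - \frac{109610240}{168662169} - \frac{5694680}{1441557} = 0; e_{1245}: -\frac{2237600}{4324671} - \frac{2456320}{4324671} + \frac{1564640}{1441557} = 0; e_{1345}: -\frac{1442240}{4324671} - \frac{11206960}{4324671} + \frac{4216400}{1441557} = 0; e_{2345}: \frac{896800}{1441557} - \frac{85439200}{56220723} + \frac{50464000}{56220723} = 0 — confirming B is simple. So B^2 = \frac{16}{9}.
Answer: boost, certificate B^2 = \frac{16}{9}. Note: conjugating B changes its blade decomposition but never the scalar B^2 = \frac{16}{9}, whose sign settles the classification.


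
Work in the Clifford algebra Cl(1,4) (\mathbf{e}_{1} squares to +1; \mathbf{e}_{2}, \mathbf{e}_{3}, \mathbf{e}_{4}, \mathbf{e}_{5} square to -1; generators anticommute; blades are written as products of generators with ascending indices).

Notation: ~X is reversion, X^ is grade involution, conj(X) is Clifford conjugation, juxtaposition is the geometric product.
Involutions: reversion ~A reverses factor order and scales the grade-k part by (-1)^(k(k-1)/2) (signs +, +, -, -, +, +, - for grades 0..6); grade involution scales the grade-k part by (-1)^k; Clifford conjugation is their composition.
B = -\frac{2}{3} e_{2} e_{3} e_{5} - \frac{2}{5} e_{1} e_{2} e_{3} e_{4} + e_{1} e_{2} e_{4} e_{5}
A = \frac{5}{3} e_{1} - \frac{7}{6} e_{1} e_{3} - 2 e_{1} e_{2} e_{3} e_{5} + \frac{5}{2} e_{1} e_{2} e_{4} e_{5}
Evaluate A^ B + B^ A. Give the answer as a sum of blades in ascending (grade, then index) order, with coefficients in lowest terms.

first term: -\frac{5}{2} + \frac{4}{3} e_{1} - \frac{7}{15} e_{2} e_{4} - 2 e_{3} e_{4} - e_{3} e_{5} - \frac{4}{5} e_{4} e_{5} + \frac{7}{9} e_{1} e_{2} e_{5} - \frac{5}{3} e_{1} e_{3} e_{4} + \frac{2}{3} e_{2} e_{3} e_{4} - \frac{5}{3} e_{2} e_{4} e_{5} + \frac{10}{9} e_{1} e_{2} e_{3} e_{5} - \frac{7}{6} e_{2} e_{3} e_{4} e_{5}
second term: -\frac{5}{2} + \frac{4}{3} e_{1} - \frac{7}{15} e_{2} e_{4} + 2 e_{3} e_{4} + e_{3} e_{5} + \frac{4}{5} e_{4} e_{5} + \frac{7}{9} e_{1} e_{2} e_{5} + \frac{5}{3} e_{1} e_{3} e_{4} + \frac{2}{3} e_{2} e_{3} e_{4} - \frac{5}{3} e_{2} e_{4} e_{5} - \frac{10}{9} e_{1} e_{2} e_{3} e_{5} + \frac{7}{6} e_{2} e_{3} e_{4} e_{5}
Answer: -5 + \frac{8}{3} e_{1} - \frac{14}{15} e_{2} e_{4} + \frac{14}{9} e_{1} e_{2} e_{5} + \frac{4}{3} e_{2} e_{3} e_{4} - \frac{10}{3} e_{2} e_{4} e_{5}


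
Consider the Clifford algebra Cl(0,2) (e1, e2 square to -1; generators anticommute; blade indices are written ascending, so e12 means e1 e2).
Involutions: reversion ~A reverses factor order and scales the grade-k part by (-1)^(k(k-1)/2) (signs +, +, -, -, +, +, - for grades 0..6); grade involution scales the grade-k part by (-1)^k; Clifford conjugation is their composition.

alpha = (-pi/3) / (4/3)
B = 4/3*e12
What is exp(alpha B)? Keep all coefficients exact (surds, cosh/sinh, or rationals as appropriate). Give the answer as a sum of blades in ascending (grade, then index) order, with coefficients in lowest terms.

B^2 = (4/3)^2*(e12)^2 = 16/9*(-1) = -16/9 (a basis 2-blade squares to minus the product of its generators' squares).
B^2 = -16/9 — the negative square puts this in the circular regime; l = 4/3, alpha*l = -pi/3, so exp(alpha B) = cos(-pi/3) + (sin(-pi/3)/(4/3))*B = 1/2 + (-3*sqrt(3)/8)*B.
Answer: 1/2 - sqrt(3)/2*e12


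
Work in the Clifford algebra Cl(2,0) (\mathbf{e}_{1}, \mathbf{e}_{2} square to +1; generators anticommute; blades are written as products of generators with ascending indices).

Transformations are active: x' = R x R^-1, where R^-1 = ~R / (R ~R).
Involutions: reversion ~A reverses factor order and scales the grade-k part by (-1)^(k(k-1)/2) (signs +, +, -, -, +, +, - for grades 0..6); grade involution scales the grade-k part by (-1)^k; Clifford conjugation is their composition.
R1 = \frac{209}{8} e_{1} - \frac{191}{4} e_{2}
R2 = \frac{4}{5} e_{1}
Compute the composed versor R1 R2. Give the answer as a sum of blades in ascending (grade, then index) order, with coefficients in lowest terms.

Distribute over the terms of R2 (each basis-blade product reordered to ascending indices, repeated generators contracted through their squares):
R1 (\frac{4}{5} e_{1}) = \frac{209}{10} + \frac{191}{5} e_{1} e_{2}
Answer: \frac{209}{10} + \frac{191}{5} e_{1} e_{2}


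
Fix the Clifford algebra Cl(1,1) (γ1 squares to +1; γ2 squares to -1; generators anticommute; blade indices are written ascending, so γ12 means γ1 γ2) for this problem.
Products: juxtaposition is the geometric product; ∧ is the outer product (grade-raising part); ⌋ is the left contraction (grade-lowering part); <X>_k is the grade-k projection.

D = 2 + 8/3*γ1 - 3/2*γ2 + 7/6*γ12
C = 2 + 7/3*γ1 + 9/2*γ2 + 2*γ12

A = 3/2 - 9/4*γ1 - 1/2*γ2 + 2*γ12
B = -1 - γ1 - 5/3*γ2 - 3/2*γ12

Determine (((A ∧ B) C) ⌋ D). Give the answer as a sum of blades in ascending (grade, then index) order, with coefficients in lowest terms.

step 1: -3/2 + 3/4*γ1 - 2*γ2 - γ12
step 2: 23/4 - 3/2*γ1 - 83/12*γ2 + 73/24*γ12
step 3: 97/144 + 523/72*γ1 - 83/8*γ2 + 161/24*γ12
Answer: 97/144 + 523/72*γ1 - 83/8*γ2 + 161/24*γ12


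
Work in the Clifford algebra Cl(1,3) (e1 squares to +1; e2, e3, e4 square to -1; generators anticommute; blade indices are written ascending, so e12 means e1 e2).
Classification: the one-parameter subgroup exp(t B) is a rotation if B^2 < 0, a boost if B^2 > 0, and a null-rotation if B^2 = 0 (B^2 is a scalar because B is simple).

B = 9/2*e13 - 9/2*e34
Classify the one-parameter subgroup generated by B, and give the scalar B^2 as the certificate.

B^2 term by term: the squares give (9/2)^2*(e13)^2 + (-9/2)^2*(e34)^2 = 81/4*(+1) + 81/4*(-1) = 0 (each basis 2-blade squares to minus the product of its generators' squares); cross terms between blades sharing an index anticommute and cancel. So B^2 = 0.
Answer: null-rotation, certificate B^2 = 0. Because 0 is invariant under every versor sandwich, the classification follows from its sign alone.


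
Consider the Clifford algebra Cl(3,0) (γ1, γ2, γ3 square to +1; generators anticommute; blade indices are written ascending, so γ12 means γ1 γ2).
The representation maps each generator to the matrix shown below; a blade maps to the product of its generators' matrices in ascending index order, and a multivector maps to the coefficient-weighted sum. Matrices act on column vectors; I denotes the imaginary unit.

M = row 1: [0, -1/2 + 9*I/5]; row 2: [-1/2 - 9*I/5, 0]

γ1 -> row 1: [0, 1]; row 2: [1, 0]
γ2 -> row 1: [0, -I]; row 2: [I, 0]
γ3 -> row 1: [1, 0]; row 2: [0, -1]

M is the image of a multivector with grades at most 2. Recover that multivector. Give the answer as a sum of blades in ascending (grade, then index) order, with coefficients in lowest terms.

Method: 1, rho(γ1), rho(γ2), rho(γ3) form a trace-orthogonal basis of the 2x2 complex matrices (tr(X Y) = 2 if X = Y, else 0), so M = m0*1 + m1*rho(γ1) + m2*rho(γ2) + m3*rho(γ3) with m0 = tr(M)/2 = 0, m1 = tr(M rho(γ1))/2 = -1/2, m2 = tr(M rho(γ2))/2 = -9/5, m3 = tr(M rho(γ3))/2 = 0.
Multiplying table entries, the bivector images are rho(γ12) = I*rho(γ3), rho(γ13) = -I*rho(γ2), rho(γ23) = I*rho(γ1); with real blade coefficients the real parts of m0..m3 are the coefficients of 1, γ1, γ2, γ3 and the imaginary parts give the bivectors (γ23: Im m1, γ13: -Im m2, γ12: Im m3).
Answer: -1/2*γ1 - 9/5*γ2


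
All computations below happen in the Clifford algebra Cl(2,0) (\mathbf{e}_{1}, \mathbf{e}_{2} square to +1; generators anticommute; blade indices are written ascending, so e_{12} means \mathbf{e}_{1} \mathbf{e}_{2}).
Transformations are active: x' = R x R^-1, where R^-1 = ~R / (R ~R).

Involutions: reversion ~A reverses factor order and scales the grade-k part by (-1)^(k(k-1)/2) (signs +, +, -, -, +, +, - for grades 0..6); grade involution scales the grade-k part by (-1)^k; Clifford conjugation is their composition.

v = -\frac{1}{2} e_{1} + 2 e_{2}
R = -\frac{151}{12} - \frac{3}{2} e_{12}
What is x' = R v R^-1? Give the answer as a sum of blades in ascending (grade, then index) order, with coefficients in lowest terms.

~R = -\frac{151}{12} + \frac{3}{2} e_{12}, and R ~R = \frac{23125}{144}, so R^-1 = ~R / (\frac{23125}{144}).
R v = \frac{79}{24} e_{1} - \frac{311}{12} e_{2}
Answer: -\frac{733}{46250} e_{1} + \frac{47672}{23125} e_{2}


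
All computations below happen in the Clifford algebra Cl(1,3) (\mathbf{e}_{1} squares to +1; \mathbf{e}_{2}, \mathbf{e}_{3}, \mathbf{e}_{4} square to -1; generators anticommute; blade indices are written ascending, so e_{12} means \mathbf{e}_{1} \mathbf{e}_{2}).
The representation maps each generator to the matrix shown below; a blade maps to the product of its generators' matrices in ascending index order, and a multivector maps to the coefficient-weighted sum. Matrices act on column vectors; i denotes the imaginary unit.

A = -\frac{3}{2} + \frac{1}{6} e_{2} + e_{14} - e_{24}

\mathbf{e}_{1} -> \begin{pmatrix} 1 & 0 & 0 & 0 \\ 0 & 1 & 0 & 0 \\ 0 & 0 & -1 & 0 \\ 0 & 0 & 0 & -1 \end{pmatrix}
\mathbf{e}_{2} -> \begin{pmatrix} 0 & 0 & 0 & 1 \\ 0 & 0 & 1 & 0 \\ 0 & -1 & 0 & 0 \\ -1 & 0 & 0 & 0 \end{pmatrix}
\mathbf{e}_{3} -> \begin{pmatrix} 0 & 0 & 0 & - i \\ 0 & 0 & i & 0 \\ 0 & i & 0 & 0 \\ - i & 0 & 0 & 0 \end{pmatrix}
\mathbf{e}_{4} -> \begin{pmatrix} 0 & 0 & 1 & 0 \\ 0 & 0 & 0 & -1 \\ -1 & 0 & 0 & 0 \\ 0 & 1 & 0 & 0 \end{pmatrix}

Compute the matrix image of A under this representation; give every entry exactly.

Bivector images (products of the table entries): rho(e_{14}) = rho(\mathbf{e}_{1})rho(\mathbf{e}_{4}) = \begin{pmatrix} 0 & 0 & 1 & 0 \\ 0 & 0 & 0 & -1 \\ 1 & 0 & 0 & 0 \\ 0 & -1 & 0 & 0 \end{pmatrix}; rho(e_{24}) = rho(\mathbf{e}_{2})rho(\mathbf{e}_{4}) = \begin{pmatrix} 0 & 1 & 0 & 0 \\ -1 & 0 & 0 & 0 \\ 0 & 0 & 0 & 1 \\ 0 & 0 & -1 & 0 \end{pmatrix}.
M = (-\frac{3}{2})*1 + (\frac{1}{6})*rho(e_{2}) + (1)*rho(e_{14}) + (-1)*rho(e_{24}), summed entrywise (1 is the identity matrix):
Answer: \begin{pmatrix} - \frac{3}{2} & -1 & 1 & \frac{1}{6} \\ 1 & - \frac{3}{2} & \frac{1}{6} & -1 \\ 1 & - \frac{1}{6} & - \frac{3}{2} & -1 \\ - \frac{1}{6} & -1 & 1 & - \frac{3}{2} \end{pmatrix}


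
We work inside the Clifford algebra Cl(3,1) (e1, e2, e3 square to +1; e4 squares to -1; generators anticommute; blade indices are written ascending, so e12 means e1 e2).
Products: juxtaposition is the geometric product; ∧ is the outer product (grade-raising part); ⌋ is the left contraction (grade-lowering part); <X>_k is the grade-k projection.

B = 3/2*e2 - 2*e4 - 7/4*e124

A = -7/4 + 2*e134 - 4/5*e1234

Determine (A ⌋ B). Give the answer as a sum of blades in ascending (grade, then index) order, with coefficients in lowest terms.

step 1: -21/8*e2 + 7/2*e4 + 49/16*e124
Answer: -21/8*e2 + 7/2*e4 + 49/16*e124


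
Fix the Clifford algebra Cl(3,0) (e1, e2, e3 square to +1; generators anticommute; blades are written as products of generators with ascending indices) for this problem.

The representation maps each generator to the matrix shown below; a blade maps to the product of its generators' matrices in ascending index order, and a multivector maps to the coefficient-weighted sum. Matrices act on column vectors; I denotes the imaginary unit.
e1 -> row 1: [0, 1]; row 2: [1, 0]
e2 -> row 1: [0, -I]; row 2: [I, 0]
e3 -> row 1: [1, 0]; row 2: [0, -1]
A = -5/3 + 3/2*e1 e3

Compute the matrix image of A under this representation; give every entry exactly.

Bivector images (products of the table entries): rho(e1 e3) = rho(e1)rho(e3) = row 1: [0, -1]; row 2: [1, 0].
M = (-5/3)*1 + (3/2)*rho(e1 e3), summed entrywise (1 is the identity matrix):
Answer: row 1: [-5/3, -3/2]; row 2: [3/2, -5/3]


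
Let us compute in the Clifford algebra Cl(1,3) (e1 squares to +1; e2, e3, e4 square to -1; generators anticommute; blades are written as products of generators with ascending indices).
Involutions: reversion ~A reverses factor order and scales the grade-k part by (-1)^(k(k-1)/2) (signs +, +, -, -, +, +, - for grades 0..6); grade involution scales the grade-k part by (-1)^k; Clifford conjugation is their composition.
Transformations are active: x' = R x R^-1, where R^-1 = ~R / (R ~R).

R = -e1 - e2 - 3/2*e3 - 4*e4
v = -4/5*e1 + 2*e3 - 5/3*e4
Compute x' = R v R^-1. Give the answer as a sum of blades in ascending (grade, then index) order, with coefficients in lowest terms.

~R = -e1 - e2 - 3/2*e3 - 4*e4, and R ~R = -73/4, so R^-1 = ~R / (-73/4).
R v = -43/15 - 4/5*e1 e2 - 16/5*e1 e3 - 23/15*e1 e4 - 2*e2 e3 + 5/3*e2 e4 + 21/2*e3 e4
Answer: 532/1095*e1 - 344/1095*e2 - 902/365*e3 + 449/1095*e4


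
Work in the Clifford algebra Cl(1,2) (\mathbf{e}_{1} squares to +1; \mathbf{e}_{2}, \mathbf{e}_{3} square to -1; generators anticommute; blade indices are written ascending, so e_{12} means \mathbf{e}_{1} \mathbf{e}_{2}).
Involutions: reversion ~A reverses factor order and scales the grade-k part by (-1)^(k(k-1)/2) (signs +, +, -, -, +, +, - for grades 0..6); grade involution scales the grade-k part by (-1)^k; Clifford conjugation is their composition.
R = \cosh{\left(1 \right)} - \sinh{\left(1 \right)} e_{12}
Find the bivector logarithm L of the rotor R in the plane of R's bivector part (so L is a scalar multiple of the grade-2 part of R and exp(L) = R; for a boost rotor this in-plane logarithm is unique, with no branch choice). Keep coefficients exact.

The scalar part of R is \cosh{\left(1 \right)}, giving the rapidity magnitude (cosh is even); the bivector part supplies orientation, its quotient by sinh of the rapidity is the plane, and L = rapidity * plane — unique in that plane, since flipping both signs leaves L unchanged.
Concretely: cosh(rapidity) = \cosh{\left(1 \right)} gives rapidity = ±1, and since rapidity/sinh(rapidity) is even the sign is immaterial: L = (rapidity/sinh(rapidity)) * <R>_2 = (\frac{1}{\sinh{\left(1 \right)}}) * <R>_2.
Answer: -e_{12}


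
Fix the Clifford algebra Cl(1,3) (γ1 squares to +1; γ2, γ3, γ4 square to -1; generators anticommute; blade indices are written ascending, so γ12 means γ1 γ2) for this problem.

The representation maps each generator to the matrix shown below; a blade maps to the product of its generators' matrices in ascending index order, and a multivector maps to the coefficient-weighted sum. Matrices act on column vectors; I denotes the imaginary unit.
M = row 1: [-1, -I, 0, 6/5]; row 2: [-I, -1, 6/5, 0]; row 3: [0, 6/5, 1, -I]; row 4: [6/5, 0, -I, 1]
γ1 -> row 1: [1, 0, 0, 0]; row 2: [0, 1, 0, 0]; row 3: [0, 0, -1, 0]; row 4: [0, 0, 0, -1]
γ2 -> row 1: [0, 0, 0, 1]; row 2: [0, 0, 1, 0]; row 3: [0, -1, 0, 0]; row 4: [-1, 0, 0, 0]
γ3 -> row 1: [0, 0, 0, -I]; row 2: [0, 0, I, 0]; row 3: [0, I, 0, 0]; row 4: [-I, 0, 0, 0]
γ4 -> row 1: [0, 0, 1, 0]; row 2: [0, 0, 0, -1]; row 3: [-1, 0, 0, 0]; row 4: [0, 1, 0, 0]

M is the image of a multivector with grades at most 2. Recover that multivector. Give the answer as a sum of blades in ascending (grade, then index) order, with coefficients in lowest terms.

Method: the blade images are trace-orthogonal — tr(rho(e_A) rho(e_B)^-1) = 4 if A = B and 0 otherwise — and rho(e_A)^-1 = (e_A)^2 * rho(e_A) with (e_A)^2 = +1 or -1, so the coefficient of e_A in the preimage is (e_A)^2 * tr(M rho(e_A))/4.
Nonzero projections over blades of grade <= 2: γ1: (γ1)^2 = +1, tr(M rho(γ1)) = -4, coefficient -1; γ12: (γ12)^2 = +1, tr(M rho(γ12)) = 24/5, coefficient 6/5; γ34: (γ34)^2 = -1, tr(M rho(γ34)) = -4, coefficient 1. Every other blade of grade <= 2 projects to 0.
Answer: -γ1 + 6/5*γ12 + γ34


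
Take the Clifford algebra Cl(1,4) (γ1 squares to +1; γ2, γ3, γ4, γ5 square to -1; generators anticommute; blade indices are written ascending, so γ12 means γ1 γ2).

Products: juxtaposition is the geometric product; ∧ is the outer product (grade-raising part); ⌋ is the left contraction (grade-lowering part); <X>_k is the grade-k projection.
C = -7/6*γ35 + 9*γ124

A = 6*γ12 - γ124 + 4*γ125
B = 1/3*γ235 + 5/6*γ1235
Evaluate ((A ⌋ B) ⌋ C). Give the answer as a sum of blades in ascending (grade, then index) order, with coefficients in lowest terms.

step 1: 10/3*γ3 + 5*γ35
step 2: 35/6 + 35/9*γ5
Answer: 35/6 + 35/9*γ5


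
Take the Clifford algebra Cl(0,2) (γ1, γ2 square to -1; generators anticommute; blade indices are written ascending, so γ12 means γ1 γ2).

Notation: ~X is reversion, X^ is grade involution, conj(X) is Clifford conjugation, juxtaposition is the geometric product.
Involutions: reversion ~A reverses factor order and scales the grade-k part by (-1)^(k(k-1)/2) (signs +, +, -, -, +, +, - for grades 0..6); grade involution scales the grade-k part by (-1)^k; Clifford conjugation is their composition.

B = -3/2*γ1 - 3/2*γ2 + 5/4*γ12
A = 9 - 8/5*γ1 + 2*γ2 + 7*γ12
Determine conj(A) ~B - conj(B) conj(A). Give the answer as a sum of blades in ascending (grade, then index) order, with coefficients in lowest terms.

first term: -187/20 - 43/2*γ1 - γ2 - 333/20*γ12
second term: -163/20 + 1/2*γ1 + 22*γ2 - 333/20*γ12
Answer: -6/5 - 22*γ1 - 23*γ2


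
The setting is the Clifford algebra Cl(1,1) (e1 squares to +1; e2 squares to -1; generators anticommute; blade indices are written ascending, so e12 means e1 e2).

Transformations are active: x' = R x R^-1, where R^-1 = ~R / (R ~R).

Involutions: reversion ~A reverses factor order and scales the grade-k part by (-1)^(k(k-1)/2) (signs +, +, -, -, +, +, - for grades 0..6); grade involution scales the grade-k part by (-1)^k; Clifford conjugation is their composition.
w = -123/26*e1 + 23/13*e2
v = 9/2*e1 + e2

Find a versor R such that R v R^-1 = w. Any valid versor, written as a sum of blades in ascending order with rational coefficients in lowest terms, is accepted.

Take R = v + w = -3/13*e1 + 36/13*e2. Because q(v) = q(w) = 77/4, conjugation by R sends v exactly to w.
Answer: -3/13*e1 + 36/13*e2


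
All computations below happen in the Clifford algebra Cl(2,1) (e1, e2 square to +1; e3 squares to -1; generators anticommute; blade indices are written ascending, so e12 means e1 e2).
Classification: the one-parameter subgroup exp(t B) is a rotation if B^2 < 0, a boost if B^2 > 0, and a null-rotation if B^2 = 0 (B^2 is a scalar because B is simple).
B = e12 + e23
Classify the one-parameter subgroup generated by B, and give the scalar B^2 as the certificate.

B^2 term by term: the squares give (1)^2*(e12)^2 + (1)^2*(e23)^2 = 1*(-1) + 1*(+1) = 0 (each basis 2-blade squares to minus the product of its generators' squares); cross terms between blades sharing an index anticommute and cancel. So B^2 = 0.
Answer: null-rotation, certificate B^2 = 0. Why this suffices: the scalar 0 survives any versor conjugation, so its sign alone determines the class however B is presented.


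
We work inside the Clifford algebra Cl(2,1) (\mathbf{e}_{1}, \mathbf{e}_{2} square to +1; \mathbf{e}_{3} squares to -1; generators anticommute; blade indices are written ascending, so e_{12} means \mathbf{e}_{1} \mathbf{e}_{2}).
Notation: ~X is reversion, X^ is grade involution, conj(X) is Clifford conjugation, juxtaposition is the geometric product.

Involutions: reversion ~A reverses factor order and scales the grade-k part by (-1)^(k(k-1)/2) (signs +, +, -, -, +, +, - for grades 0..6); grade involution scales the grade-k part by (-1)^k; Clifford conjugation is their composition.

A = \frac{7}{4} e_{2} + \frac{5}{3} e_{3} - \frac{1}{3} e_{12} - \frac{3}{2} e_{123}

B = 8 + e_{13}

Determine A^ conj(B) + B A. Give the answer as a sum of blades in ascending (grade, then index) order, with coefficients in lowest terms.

first term: \frac{5}{3} e_{1} - \frac{25}{2} e_{2} - \frac{40}{3} e_{3} - \frac{8}{3} e_{12} - \frac{1}{3} e_{23} + \frac{41}{4} e_{123}
second term: -\frac{5}{3} e_{1} + \frac{31}{2} e_{2} + \frac{40}{3} e_{3} - \frac{8}{3} e_{12} - \frac{1}{3} e_{23} - \frac{55}{4} e_{123}
Answer: 3 e_{2} - \frac{16}{3} e_{12} - \frac{2}{3} e_{23} - \frac{7}{2} e_{123}


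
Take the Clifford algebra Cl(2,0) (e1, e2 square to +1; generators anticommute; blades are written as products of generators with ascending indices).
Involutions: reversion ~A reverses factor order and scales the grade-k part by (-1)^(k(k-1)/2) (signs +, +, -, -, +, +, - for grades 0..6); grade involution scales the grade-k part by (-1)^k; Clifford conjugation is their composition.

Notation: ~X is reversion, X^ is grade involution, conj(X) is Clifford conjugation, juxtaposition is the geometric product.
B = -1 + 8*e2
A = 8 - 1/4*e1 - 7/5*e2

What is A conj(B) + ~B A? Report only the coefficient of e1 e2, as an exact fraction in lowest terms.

first term: 16/5 + 1/4*e1 - 313/5*e2 + 2*e1 e2
second term: -96/5 + 1/4*e1 + 327/5*e2 + 2*e1 e2
Answer: 4


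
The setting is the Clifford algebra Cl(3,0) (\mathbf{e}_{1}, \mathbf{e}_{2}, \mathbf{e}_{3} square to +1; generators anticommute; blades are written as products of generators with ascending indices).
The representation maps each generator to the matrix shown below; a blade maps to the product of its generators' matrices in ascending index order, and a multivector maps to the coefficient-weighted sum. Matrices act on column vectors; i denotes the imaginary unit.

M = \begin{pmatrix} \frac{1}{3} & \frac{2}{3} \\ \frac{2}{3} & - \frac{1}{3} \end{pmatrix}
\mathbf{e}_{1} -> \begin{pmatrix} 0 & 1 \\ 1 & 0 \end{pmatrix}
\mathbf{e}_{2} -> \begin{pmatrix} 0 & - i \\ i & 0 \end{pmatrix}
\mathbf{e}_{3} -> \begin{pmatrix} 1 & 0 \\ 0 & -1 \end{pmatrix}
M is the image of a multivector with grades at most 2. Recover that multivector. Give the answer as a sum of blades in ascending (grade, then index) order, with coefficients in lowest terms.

Method: 1, rho(e_{1}), rho(e_{2}), rho(e_{3}) form a trace-orthogonal basis of the 2x2 complex matrices (tr(X Y) = 2 if X = Y, else 0), so M = m0*1 + m1*rho(e_{1}) + m2*rho(e_{2}) + m3*rho(e_{3}) with m0 = tr(M)/2 = 0, m1 = tr(M rho(e_{1}))/2 = \frac{2}{3}, m2 = tr(M rho(e_{2}))/2 = 0, m3 = tr(M rho(e_{3}))/2 = \frac{1}{3}.
Multiplying table entries, the bivector images are rho(e_{1} e_{2}) = i*rho(e_{3}), rho(e_{1} e_{3}) = -i*rho(e_{2}), rho(e_{2} e_{3}) = i*rho(e_{1}); with real blade coefficients the real parts of m0..m3 are the coefficients of 1, e_{1}, e_{2}, e_{3} and the imaginary parts give the bivectors (e_{2} e_{3}: Im m1, e_{1} e_{3}: -Im m2, e_{1} e_{2}: Im m3).
Answer: \frac{2}{3} e_{1} + \frac{1}{3} e_{3}


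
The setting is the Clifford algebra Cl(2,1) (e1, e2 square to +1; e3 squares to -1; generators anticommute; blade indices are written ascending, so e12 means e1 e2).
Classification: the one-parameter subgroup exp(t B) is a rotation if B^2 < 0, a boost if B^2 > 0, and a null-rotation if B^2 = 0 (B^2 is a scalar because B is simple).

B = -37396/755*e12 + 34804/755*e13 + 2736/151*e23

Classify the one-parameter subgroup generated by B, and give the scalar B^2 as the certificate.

B^2 term by term: the squares give (-37396/755)^2*(e12)^2 + (34804/755)^2*(e13)^2 + (2736/151)^2*(e23)^2 = 1398460816/570025*(-1) + 1211318416/570025*(+1) + 7485696/22801*(+1) = 0 (each basis 2-blade squares to minus the product of its generators' squares); cross terms between blades sharing an index anticommute and cancel. So B^2 = 0.
Answer: null-rotation, certificate B^2 = 0. Note: conjugating B changes its blade decomposition but never the scalar B^2 = 0, whose sign settles the classification.


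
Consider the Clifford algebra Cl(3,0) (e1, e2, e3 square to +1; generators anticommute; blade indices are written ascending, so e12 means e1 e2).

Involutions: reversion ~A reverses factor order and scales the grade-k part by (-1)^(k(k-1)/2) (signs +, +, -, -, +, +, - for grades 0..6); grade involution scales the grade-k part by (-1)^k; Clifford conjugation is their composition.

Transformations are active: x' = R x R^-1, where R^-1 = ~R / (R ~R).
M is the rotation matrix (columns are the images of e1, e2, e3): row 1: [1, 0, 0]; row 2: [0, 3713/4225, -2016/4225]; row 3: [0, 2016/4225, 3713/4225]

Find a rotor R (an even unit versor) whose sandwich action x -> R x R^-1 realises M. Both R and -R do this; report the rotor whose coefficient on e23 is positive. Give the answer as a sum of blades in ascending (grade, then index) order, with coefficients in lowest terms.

Method: write R = a + b12*e12 + b13*e13 + b23*e23 with a^2 + b12^2 + b13^2 + b23^2 = 1 (so R^-1 = ~R). Expanding the columns R e_j ~R gives tr M = 4a^2 - 1 and, from the antisymmetric part, M21 - M12 = -4a*b12, M13 - M31 = 4a*b13, M32 - M23 = -4a*b23.
Here tr M = 11651/4225, so a^2 = (1 + tr M)/4 = 3969/4225 and a = ±63/65. Taking a = 63/65: M21 - M12 = 0, M13 - M31 = 0, M32 - M23 = 4032/4225, giving b12 = 0, b13 = 0, b23 = -16/65, i.e. R = 63/65 - 16/65*e23.
Its e23 coefficient is negative, so report the other preimage -R.
Answer: -63/65 + 16/65*e23. Recall the cover is two-to-one: with M of trace 11651/4225, both preimages act alike, and the stated e23 sign chooses the sheet.
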